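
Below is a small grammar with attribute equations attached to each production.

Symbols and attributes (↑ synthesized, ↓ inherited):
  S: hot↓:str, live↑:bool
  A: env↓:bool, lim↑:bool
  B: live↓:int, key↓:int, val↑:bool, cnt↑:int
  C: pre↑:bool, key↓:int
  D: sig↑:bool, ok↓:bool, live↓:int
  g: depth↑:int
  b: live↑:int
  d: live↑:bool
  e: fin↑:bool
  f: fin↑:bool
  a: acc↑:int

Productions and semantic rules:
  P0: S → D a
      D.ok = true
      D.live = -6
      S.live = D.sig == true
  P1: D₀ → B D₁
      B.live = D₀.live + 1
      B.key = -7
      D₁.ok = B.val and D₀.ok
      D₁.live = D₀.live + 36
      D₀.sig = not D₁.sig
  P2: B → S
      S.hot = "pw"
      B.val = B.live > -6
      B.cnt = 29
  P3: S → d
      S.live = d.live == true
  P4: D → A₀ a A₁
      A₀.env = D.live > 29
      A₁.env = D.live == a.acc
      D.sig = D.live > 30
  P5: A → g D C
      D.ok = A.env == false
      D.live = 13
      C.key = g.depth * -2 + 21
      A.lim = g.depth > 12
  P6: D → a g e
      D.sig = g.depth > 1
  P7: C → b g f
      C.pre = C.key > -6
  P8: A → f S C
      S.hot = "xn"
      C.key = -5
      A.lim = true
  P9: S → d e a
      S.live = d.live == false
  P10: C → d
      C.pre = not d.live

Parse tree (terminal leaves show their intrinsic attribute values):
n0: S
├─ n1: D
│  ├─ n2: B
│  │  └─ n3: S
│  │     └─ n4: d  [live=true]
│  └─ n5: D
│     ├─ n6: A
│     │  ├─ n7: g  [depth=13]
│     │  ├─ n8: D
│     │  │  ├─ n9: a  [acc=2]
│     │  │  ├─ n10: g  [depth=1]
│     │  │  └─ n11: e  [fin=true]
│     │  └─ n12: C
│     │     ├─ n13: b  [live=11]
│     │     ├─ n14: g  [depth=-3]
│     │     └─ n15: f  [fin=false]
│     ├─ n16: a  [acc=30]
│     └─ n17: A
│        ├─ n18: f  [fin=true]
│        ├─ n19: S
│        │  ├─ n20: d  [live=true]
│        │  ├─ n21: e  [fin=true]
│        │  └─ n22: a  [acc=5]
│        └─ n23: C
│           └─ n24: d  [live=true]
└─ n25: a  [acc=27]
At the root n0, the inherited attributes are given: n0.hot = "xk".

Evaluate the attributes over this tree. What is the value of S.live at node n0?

true

1. n0.hot = "xk"  [given at root]
2. n1.ok = true  [true]
3. n1.live = -6  [-6]
4. n2.live = -5  [D₀.live + 1]
5. n2.key = -7  [-7]
6. n3.hot = "pw"  ["pw"]
7. n4.live = true  [terminal]
8. n3.live = true  [d.live == true]
9. n2.val = true  [B.live > -6]
10. n2.cnt = 29  [29]
11. n5.ok = true  [B.val and D₀.ok]
12. n5.live = 30  [D₀.live + 36]
13. n6.env = true  [D.live > 29]
14. n7.depth = 13  [terminal]
15. n8.ok = false  [A.env == false]
16. n8.live = 13  [13]
17. n9.acc = 2  [terminal]
18. n10.depth = 1  [terminal]
19. n11.fin = true  [terminal]
20. n8.sig = false  [g.depth > 1]
21. n12.key = -5  [g.depth * -2 + 21]
22. n13.live = 11  [terminal]
23. n14.depth = -3  [terminal]
24. n15.fin = false  [terminal]
25. n12.pre = true  [C.key > -6]
26. n6.lim = true  [g.depth > 12]
27. n16.acc = 30  [terminal]
28. n17.env = true  [D.live == a.acc]
29. n18.fin = true  [terminal]
30. n19.hot = "xn"  ["xn"]
31. n20.live = true  [terminal]
32. n21.fin = true  [terminal]
33. n22.acc = 5  [terminal]
34. n19.live = false  [d.live == false]
35. n23.key = -5  [-5]
36. n24.live = true  [terminal]
37. n23.pre = false  [not d.live]
38. n17.lim = true  [true]
39. n5.sig = false  [D.live > 30]
40. n1.sig = true  [not D₁.sig]
41. n25.acc = 27  [terminal]
42. n0.live = true  [D.sig == true]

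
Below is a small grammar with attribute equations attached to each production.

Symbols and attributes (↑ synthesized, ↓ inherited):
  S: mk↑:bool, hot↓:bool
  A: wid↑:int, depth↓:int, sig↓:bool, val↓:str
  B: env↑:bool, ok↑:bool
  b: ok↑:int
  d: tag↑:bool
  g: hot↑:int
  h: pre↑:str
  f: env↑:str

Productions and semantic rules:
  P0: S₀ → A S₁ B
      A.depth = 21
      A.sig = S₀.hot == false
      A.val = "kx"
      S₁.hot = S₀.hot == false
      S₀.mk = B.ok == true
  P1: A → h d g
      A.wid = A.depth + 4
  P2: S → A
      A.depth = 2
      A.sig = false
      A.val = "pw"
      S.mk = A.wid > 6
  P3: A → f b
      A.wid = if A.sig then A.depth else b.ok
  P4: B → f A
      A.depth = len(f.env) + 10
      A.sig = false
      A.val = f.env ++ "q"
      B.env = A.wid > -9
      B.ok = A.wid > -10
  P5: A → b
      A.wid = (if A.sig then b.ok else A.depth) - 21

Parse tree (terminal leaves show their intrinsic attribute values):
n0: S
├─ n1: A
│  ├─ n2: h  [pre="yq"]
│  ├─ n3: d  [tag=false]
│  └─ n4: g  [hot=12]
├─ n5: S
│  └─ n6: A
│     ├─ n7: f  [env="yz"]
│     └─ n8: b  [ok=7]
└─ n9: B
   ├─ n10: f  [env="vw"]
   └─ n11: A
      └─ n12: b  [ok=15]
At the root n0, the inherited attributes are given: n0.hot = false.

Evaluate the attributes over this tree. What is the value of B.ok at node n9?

1. n0.hot = false  [given at root]
2. n1.depth = 21  [21]
3. n1.sig = true  [S₀.hot == false]
4. n1.val = "kx"  ["kx"]
5. n2.pre = "yq"  [terminal]
6. n3.tag = false  [terminal]
7. n4.hot = 12  [terminal]
8. n1.wid = 25  [A.depth + 4]
9. n5.hot = true  [S₀.hot == false]
10. n6.depth = 2  [2]
11. n6.sig = false  [false]
12. n6.val = "pw"  ["pw"]
13. n7.env = "yz"  [terminal]
14. n8.ok = 7  [terminal]
15. n6.wid = 7  [if A.sig then A.depth else b.ok]
16. n5.mk = true  [A.wid > 6]
17. n10.env = "vw"  [terminal]
18. n11.depth = 12  [len(f.env) + 10]
19. n11.sig = false  [false]
20. n11.val = "vwq"  [f.env ++ "q"]
21. n12.ok = 15  [terminal]
22. n11.wid = -9  [(if A.sig then b.ok else A.depth) - 21]
23. n9.env = false  [A.wid > -9]
24. n9.ok = true  [A.wid > -10]
25. n0.mk = true  [B.ok == true]

true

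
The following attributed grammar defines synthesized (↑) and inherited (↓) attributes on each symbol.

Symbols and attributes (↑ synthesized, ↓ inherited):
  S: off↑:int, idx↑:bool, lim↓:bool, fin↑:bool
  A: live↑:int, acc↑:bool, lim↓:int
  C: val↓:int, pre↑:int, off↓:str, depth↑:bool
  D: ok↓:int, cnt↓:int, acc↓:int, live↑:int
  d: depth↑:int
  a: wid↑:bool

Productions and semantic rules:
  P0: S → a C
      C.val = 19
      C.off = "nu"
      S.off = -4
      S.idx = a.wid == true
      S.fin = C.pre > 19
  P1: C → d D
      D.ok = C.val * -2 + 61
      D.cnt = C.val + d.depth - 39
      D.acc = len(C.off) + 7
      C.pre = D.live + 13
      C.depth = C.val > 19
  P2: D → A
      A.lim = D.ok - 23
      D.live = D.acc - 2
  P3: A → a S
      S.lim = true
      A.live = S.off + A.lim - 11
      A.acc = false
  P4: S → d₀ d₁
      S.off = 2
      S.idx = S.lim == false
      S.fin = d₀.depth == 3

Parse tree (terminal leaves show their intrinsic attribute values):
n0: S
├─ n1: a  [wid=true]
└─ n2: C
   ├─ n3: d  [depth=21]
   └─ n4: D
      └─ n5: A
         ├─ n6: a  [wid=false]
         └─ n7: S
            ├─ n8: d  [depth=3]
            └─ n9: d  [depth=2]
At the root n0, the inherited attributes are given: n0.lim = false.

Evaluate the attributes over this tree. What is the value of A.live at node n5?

1. n0.lim = false  [given at root]
2. n1.wid = true  [terminal]
3. n2.val = 19  [19]
4. n2.off = "nu"  ["nu"]
5. n3.depth = 21  [terminal]
6. n4.ok = 23  [C.val * -2 + 61]
7. n4.cnt = 1  [C.val + d.depth - 39]
8. n4.acc = 9  [len(C.off) + 7]
9. n5.lim = 0  [D.ok - 23]
10. n6.wid = false  [terminal]
11. n7.lim = true  [true]
12. n8.depth = 3  [terminal]
13. n9.depth = 2  [terminal]
14. n7.off = 2  [2]
15. n7.idx = false  [S.lim == false]
16. n7.fin = true  [d₀.depth == 3]
17. n5.live = -9  [S.off + A.lim - 11]
18. n5.acc = false  [false]
19. n4.live = 7  [D.acc - 2]
20. n2.pre = 20  [D.live + 13]
21. n2.depth = false  [C.val > 19]
22. n0.off = -4  [-4]
23. n0.idx = true  [a.wid == true]
24. n0.fin = true  [C.pre > 19]

-9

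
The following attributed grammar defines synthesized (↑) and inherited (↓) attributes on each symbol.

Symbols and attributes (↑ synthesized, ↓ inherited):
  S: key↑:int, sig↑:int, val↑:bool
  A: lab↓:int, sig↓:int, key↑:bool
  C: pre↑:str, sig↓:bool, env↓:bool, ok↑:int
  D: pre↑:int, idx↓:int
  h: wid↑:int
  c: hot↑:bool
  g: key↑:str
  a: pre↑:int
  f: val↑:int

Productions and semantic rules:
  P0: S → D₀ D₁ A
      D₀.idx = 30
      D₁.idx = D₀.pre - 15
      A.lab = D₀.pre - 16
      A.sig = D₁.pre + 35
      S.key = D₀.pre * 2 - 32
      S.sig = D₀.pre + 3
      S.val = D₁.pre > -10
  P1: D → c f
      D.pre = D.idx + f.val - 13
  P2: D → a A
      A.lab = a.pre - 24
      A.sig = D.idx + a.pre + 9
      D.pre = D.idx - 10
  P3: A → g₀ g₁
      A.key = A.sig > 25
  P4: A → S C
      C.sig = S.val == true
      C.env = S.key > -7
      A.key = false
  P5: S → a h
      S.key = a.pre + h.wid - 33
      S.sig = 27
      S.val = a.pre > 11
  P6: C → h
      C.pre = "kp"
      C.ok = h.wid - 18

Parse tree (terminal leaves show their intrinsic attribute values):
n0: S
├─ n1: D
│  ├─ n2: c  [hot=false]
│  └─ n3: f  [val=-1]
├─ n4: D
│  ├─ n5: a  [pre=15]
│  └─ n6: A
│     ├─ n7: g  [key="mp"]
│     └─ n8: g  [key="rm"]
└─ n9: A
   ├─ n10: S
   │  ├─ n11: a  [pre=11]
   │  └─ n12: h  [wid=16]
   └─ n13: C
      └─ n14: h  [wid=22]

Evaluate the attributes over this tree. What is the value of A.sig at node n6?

25

1. n1.idx = 30  [30]
2. n2.hot = false  [terminal]
3. n3.val = -1  [terminal]
4. n1.pre = 16  [D.idx + f.val - 13]
5. n4.idx = 1  [D₀.pre - 15]
6. n5.pre = 15  [terminal]
7. n6.lab = -9  [a.pre - 24]
8. n6.sig = 25  [D.idx + a.pre + 9]
9. n7.key = "mp"  [terminal]
10. n8.key = "rm"  [terminal]
11. n6.key = false  [A.sig > 25]
12. n4.pre = -9  [D.idx - 10]
13. n9.lab = 0  [D₀.pre - 16]
14. n9.sig = 26  [D₁.pre + 35]
15. n11.pre = 11  [terminal]
16. n12.wid = 16  [terminal]
17. n10.key = -6  [a.pre + h.wid - 33]
18. n10.sig = 27  [27]
19. n10.val = false  [a.pre > 11]
20. n13.sig = false  [S.val == true]
21. n13.env = true  [S.key > -7]
22. n14.wid = 22  [terminal]
23. n13.pre = "kp"  ["kp"]
24. n13.ok = 4  [h.wid - 18]
25. n9.key = false  [false]
26. n0.key = 0  [D₀.pre * 2 - 32]
27. n0.sig = 19  [D₀.pre + 3]
28. n0.val = true  [D₁.pre > -10]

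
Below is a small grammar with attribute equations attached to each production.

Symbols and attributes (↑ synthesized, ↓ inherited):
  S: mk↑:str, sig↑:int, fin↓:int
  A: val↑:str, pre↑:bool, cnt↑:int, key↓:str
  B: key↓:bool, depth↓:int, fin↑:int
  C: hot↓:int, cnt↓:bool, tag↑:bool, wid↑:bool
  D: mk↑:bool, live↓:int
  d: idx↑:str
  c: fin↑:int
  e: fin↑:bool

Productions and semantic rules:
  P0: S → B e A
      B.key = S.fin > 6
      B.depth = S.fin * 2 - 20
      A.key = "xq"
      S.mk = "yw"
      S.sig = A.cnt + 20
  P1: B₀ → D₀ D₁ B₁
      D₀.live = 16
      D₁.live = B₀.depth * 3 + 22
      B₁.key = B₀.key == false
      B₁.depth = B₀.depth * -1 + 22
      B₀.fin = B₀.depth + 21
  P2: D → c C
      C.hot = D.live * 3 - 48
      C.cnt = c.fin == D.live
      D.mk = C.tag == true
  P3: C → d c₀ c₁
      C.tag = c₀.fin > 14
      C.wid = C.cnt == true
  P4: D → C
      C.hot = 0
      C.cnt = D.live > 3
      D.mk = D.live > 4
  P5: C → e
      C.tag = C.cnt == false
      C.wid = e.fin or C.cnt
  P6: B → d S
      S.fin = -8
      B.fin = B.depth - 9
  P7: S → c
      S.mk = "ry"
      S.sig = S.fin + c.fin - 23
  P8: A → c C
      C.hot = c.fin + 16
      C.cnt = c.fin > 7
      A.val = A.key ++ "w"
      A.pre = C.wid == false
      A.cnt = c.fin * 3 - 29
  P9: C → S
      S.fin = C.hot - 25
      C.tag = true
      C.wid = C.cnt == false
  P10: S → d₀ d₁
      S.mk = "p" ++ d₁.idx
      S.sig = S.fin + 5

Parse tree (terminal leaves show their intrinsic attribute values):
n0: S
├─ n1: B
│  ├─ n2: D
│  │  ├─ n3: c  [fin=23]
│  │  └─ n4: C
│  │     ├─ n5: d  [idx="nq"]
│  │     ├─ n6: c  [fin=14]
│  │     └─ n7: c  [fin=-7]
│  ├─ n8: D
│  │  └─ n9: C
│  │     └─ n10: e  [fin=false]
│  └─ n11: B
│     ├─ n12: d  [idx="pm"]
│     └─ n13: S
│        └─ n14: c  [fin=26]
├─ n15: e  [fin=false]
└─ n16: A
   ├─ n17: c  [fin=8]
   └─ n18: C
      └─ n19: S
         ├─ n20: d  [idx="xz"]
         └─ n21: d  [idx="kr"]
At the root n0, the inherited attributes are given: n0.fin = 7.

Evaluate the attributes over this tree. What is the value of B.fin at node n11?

19

1. n0.fin = 7  [given at root]
2. n1.key = true  [S.fin > 6]
3. n1.depth = -6  [S.fin * 2 - 20]
4. n2.live = 16  [16]
5. n3.fin = 23  [terminal]
6. n4.hot = 0  [D.live * 3 - 48]
7. n4.cnt = false  [c.fin == D.live]
8. n5.idx = "nq"  [terminal]
9. n6.fin = 14  [terminal]
10. n7.fin = -7  [terminal]
11. n4.tag = false  [c₀.fin > 14]
12. n4.wid = false  [C.cnt == true]
13. n2.mk = false  [C.tag == true]
14. n8.live = 4  [B₀.depth * 3 + 22]
15. n9.hot = 0  [0]
16. n9.cnt = true  [D.live > 3]
17. n10.fin = false  [terminal]
18. n9.tag = false  [C.cnt == false]
19. n9.wid = true  [e.fin or C.cnt]
20. n8.mk = false  [D.live > 4]
21. n11.key = false  [B₀.key == false]
22. n11.depth = 28  [B₀.depth * -1 + 22]
23. n12.idx = "pm"  [terminal]
24. n13.fin = -8  [-8]
25. n14.fin = 26  [terminal]
26. n13.mk = "ry"  ["ry"]
27. n13.sig = -5  [S.fin + c.fin - 23]
28. n11.fin = 19  [B.depth - 9]
29. n1.fin = 15  [B₀.depth + 21]
30. n15.fin = false  [terminal]
31. n16.key = "xq"  ["xq"]
32. n17.fin = 8  [terminal]
33. n18.hot = 24  [c.fin + 16]
34. n18.cnt = true  [c.fin > 7]
35. n19.fin = -1  [C.hot - 25]
36. n20.idx = "xz"  [terminal]
37. n21.idx = "kr"  [terminal]
38. n19.mk = "pkr"  ["p" ++ d₁.idx]
39. n19.sig = 4  [S.fin + 5]
40. n18.tag = true  [true]
41. n18.wid = false  [C.cnt == false]
42. n16.val = "xqw"  [A.key ++ "w"]
43. n16.pre = true  [C.wid == false]
44. n16.cnt = -5  [c.fin * 3 - 29]
45. n0.mk = "yw"  ["yw"]
46. n0.sig = 15  [A.cnt + 20]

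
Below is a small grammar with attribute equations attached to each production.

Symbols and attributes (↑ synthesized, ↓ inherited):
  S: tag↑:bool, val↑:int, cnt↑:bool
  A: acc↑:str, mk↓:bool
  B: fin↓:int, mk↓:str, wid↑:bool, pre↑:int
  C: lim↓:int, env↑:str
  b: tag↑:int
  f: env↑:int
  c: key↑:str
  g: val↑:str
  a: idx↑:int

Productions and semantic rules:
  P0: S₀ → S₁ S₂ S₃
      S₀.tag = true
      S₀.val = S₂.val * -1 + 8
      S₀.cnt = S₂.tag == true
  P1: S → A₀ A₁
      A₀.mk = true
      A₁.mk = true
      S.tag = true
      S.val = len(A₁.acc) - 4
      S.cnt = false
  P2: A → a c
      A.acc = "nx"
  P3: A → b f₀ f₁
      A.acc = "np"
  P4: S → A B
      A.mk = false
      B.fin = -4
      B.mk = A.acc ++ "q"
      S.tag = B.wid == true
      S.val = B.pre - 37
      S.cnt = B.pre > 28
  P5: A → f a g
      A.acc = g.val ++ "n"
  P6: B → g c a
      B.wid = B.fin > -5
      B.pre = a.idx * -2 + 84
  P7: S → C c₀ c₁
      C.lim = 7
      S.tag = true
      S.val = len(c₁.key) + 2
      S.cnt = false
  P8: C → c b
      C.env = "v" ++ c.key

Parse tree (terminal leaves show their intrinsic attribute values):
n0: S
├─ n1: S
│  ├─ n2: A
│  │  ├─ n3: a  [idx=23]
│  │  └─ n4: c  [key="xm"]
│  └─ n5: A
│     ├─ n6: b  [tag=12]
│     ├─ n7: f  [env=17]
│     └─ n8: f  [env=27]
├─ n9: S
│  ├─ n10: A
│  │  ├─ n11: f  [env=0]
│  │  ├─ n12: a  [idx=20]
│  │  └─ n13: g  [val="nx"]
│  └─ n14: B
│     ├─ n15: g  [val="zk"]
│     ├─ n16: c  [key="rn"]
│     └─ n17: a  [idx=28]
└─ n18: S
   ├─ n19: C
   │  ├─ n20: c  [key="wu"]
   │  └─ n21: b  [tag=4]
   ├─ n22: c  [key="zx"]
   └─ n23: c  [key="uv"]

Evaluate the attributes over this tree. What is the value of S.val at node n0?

17

1. n2.mk = true  [true]
2. n3.idx = 23  [terminal]
3. n4.key = "xm"  [terminal]
4. n2.acc = "nx"  ["nx"]
5. n5.mk = true  [true]
6. n6.tag = 12  [terminal]
7. n7.env = 17  [terminal]
8. n8.env = 27  [terminal]
9. n5.acc = "np"  ["np"]
10. n1.tag = true  [true]
11. n1.val = -2  [len(A₁.acc) - 4]
12. n1.cnt = false  [false]
13. n10.mk = false  [false]
14. n11.env = 0  [terminal]
15. n12.idx = 20  [terminal]
16. n13.val = "nx"  [terminal]
17. n10.acc = "nxn"  [g.val ++ "n"]
18. n14.fin = -4  [-4]
19. n14.mk = "nxnq"  [A.acc ++ "q"]
20. n15.val = "zk"  [terminal]
21. n16.key = "rn"  [terminal]
22. n17.idx = 28  [terminal]
23. n14.wid = true  [B.fin > -5]
24. n14.pre = 28  [a.idx * -2 + 84]
25. n9.tag = true  [B.wid == true]
26. n9.val = -9  [B.pre - 37]
27. n9.cnt = false  [B.pre > 28]
28. n19.lim = 7  [7]
29. n20.key = "wu"  [terminal]
30. n21.tag = 4  [terminal]
31. n19.env = "vwu"  ["v" ++ c.key]
32. n22.key = "zx"  [terminal]
33. n23.key = "uv"  [terminal]
34. n18.tag = true  [true]
35. n18.val = 4  [len(c₁.key) + 2]
36. n18.cnt = false  [false]
37. n0.tag = true  [true]
38. n0.val = 17  [S₂.val * -1 + 8]
39. n0.cnt = true  [S₂.tag == true]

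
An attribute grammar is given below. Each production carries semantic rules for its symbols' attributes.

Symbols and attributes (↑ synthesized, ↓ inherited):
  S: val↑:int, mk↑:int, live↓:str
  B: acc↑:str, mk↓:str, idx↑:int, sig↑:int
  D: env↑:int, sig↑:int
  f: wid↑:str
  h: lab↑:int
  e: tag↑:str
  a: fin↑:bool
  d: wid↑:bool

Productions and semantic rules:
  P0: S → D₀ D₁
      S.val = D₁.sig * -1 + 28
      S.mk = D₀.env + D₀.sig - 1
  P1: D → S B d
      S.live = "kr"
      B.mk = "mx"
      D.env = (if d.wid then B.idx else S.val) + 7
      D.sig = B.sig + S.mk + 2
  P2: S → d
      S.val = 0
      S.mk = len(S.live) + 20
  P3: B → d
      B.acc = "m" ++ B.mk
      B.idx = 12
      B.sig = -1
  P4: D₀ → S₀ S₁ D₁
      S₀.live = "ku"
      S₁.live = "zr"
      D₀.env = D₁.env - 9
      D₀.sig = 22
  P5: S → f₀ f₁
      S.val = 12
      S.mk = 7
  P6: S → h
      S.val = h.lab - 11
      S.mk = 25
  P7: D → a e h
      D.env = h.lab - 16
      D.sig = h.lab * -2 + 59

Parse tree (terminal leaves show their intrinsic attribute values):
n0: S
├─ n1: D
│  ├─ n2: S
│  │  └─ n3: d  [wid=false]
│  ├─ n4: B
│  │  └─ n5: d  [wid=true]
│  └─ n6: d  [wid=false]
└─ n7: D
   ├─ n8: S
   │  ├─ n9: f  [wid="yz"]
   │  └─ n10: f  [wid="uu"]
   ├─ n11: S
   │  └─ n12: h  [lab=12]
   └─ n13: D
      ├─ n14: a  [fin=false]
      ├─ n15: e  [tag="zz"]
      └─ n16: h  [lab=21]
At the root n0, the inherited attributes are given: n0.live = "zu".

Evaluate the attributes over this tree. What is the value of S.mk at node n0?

29

1. n0.live = "zu"  [given at root]
2. n2.live = "kr"  ["kr"]
3. n3.wid = false  [terminal]
4. n2.val = 0  [0]
5. n2.mk = 22  [len(S.live) + 20]
6. n4.mk = "mx"  ["mx"]
7. n5.wid = true  [terminal]
8. n4.acc = "mmx"  ["m" ++ B.mk]
9. n4.idx = 12  [12]
10. n4.sig = -1  [-1]
11. n6.wid = false  [terminal]
12. n1.env = 7  [(if d.wid then B.idx else S.val) + 7]
13. n1.sig = 23  [B.sig + S.mk + 2]
14. n8.live = "ku"  ["ku"]
15. n9.wid = "yz"  [terminal]
16. n10.wid = "uu"  [terminal]
17. n8.val = 12  [12]
18. n8.mk = 7  [7]
19. n11.live = "zr"  ["zr"]
20. n12.lab = 12  [terminal]
21. n11.val = 1  [h.lab - 11]
22. n11.mk = 25  [25]
23. n14.fin = false  [terminal]
24. n15.tag = "zz"  [terminal]
25. n16.lab = 21  [terminal]
26. n13.env = 5  [h.lab - 16]
27. n13.sig = 17  [h.lab * -2 + 59]
28. n7.env = -4  [D₁.env - 9]
29. n7.sig = 22  [22]
30. n0.val = 6  [D₁.sig * -1 + 28]
31. n0.mk = 29  [D₀.env + D₀.sig - 1]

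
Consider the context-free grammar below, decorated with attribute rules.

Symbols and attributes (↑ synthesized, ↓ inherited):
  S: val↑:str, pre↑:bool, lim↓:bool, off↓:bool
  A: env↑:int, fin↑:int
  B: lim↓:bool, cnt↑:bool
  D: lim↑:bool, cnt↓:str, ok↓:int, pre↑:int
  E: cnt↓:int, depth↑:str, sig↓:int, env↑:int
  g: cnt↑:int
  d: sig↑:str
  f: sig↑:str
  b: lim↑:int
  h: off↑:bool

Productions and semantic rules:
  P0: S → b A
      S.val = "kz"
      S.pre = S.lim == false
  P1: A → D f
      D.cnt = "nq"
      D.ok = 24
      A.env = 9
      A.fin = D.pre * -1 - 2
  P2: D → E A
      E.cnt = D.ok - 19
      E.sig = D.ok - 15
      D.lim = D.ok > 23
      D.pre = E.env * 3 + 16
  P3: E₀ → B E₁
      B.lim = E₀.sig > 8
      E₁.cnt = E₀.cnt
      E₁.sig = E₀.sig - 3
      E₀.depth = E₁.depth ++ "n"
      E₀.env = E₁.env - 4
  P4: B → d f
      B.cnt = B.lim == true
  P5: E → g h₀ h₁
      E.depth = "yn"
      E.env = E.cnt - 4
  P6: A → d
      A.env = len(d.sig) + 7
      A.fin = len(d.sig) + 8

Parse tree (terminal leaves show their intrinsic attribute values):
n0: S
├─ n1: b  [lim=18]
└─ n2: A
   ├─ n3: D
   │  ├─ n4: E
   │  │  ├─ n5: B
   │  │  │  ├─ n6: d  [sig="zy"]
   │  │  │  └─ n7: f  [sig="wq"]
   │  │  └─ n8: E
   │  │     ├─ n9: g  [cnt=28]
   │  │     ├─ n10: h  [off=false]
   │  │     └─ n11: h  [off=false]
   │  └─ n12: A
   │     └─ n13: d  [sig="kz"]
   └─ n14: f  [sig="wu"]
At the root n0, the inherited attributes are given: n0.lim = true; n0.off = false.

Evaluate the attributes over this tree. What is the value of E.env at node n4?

1. n0.lim = true  [given at root]
2. n0.off = false  [given at root]
3. n1.lim = 18  [terminal]
4. n3.cnt = "nq"  ["nq"]
5. n3.ok = 24  [24]
6. n4.cnt = 5  [D.ok - 19]
7. n4.sig = 9  [D.ok - 15]
8. n5.lim = true  [E₀.sig > 8]
9. n6.sig = "zy"  [terminal]
10. n7.sig = "wq"  [terminal]
11. n5.cnt = true  [B.lim == true]
12. n8.cnt = 5  [E₀.cnt]
13. n8.sig = 6  [E₀.sig - 3]
14. n9.cnt = 28  [terminal]
15. n10.off = false  [terminal]
16. n11.off = false  [terminal]
17. n8.depth = "yn"  ["yn"]
18. n8.env = 1  [E.cnt - 4]
19. n4.depth = "ynn"  [E₁.depth ++ "n"]
20. n4.env = -3  [E₁.env - 4]
21. n13.sig = "kz"  [terminal]
22. n12.env = 9  [len(d.sig) + 7]
23. n12.fin = 10  [len(d.sig) + 8]
24. n3.lim = true  [D.ok > 23]
25. n3.pre = 7  [E.env * 3 + 16]
26. n14.sig = "wu"  [terminal]
27. n2.env = 9  [9]
28. n2.fin = -9  [D.pre * -1 - 2]
29. n0.val = "kz"  ["kz"]
30. n0.pre = false  [S.lim == false]

-3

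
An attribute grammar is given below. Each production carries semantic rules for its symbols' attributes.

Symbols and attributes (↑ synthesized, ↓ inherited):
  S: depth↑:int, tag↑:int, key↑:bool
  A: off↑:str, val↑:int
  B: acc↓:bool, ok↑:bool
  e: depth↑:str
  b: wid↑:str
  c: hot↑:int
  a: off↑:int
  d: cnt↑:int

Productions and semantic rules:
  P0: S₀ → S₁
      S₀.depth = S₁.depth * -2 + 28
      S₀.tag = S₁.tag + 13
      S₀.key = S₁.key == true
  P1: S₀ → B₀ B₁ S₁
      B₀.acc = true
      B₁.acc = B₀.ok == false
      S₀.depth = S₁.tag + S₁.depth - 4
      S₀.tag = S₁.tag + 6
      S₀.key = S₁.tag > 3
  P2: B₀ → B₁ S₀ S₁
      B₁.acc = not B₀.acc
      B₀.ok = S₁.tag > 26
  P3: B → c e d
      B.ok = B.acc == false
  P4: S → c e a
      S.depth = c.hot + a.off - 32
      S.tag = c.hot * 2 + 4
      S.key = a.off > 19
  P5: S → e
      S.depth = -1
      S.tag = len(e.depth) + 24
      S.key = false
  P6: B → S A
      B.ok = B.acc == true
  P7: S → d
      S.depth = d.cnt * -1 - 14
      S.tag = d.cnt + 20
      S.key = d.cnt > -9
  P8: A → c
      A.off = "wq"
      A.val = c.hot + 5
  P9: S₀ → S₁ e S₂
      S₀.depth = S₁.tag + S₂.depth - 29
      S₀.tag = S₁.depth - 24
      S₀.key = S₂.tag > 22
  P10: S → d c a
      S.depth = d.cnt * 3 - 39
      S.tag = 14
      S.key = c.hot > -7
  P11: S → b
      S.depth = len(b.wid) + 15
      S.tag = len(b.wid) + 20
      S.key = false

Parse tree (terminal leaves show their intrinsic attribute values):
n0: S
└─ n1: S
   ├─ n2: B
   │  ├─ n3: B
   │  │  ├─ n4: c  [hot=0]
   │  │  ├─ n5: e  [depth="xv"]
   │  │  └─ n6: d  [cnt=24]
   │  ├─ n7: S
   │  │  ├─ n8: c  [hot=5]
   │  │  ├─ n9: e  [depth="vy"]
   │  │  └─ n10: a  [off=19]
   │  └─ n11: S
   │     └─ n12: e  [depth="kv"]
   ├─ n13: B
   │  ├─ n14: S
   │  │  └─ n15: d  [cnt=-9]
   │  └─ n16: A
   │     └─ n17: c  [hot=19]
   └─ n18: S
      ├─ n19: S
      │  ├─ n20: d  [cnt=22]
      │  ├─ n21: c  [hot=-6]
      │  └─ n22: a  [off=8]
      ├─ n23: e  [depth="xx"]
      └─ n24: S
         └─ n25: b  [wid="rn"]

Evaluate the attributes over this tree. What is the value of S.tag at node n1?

9

1. n2.acc = true  [true]
2. n3.acc = false  [not B₀.acc]
3. n4.hot = 0  [terminal]
4. n5.depth = "xv"  [terminal]
5. n6.cnt = 24  [terminal]
6. n3.ok = true  [B.acc == false]
7. n8.hot = 5  [terminal]
8. n9.depth = "vy"  [terminal]
9. n10.off = 19  [terminal]
10. n7.depth = -8  [c.hot + a.off - 32]
11. n7.tag = 14  [c.hot * 2 + 4]
12. n7.key = false  [a.off > 19]
13. n12.depth = "kv"  [terminal]
14. n11.depth = -1  [-1]
15. n11.tag = 26  [len(e.depth) + 24]
16. n11.key = false  [false]
17. n2.ok = false  [S₁.tag > 26]
18. n13.acc = true  [B₀.ok == false]
19. n15.cnt = -9  [terminal]
20. n14.depth = -5  [d.cnt * -1 - 14]
21. n14.tag = 11  [d.cnt + 20]
22. n14.key = false  [d.cnt > -9]
23. n17.hot = 19  [terminal]
24. n16.off = "wq"  ["wq"]
25. n16.val = 24  [c.hot + 5]
26. n13.ok = true  [B.acc == true]
27. n20.cnt = 22  [terminal]
28. n21.hot = -6  [terminal]
29. n22.off = 8  [terminal]
30. n19.depth = 27  [d.cnt * 3 - 39]
31. n19.tag = 14  [14]
32. n19.key = true  [c.hot > -7]
33. n23.depth = "xx"  [terminal]
34. n25.wid = "rn"  [terminal]
35. n24.depth = 17  [len(b.wid) + 15]
36. n24.tag = 22  [len(b.wid) + 20]
37. n24.key = false  [false]
38. n18.depth = 2  [S₁.tag + S₂.depth - 29]
39. n18.tag = 3  [S₁.depth - 24]
40. n18.key = false  [S₂.tag > 22]
41. n1.depth = 1  [S₁.tag + S₁.depth - 4]
42. n1.tag = 9  [S₁.tag + 6]
43. n1.key = false  [S₁.tag > 3]
44. n0.depth = 26  [S₁.depth * -2 + 28]
45. n0.tag = 22  [S₁.tag + 13]
46. n0.key = false  [S₁.key == true]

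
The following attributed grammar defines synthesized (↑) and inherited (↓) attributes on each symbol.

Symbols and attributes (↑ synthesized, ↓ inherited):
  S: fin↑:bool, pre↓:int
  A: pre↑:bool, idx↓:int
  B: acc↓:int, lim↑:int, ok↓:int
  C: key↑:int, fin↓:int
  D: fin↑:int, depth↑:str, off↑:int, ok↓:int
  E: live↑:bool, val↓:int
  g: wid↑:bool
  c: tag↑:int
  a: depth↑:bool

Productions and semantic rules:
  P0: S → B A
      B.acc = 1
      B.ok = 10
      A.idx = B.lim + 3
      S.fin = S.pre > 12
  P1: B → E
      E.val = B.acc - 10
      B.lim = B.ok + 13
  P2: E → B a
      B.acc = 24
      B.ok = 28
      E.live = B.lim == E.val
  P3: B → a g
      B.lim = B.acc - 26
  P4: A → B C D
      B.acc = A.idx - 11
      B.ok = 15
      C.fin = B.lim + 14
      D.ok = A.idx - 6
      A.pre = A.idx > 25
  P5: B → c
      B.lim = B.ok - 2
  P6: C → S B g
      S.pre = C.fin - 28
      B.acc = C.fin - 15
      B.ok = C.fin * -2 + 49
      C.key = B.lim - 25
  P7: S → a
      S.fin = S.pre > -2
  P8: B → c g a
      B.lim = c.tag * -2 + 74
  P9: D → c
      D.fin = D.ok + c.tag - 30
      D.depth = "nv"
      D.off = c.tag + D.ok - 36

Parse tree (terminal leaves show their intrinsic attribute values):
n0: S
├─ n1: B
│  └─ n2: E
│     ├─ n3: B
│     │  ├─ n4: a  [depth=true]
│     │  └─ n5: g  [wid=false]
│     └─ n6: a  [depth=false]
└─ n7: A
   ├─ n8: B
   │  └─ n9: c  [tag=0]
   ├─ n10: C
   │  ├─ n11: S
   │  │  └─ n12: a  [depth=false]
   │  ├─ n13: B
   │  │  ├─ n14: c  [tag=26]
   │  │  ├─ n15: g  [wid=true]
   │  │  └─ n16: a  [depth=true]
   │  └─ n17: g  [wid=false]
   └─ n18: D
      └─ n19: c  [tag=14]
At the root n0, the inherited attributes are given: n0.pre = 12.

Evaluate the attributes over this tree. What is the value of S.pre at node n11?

-1

1. n0.pre = 12  [given at root]
2. n1.acc = 1  [1]
3. n1.ok = 10  [10]
4. n2.val = -9  [B.acc - 10]
5. n3.acc = 24  [24]
6. n3.ok = 28  [28]
7. n4.depth = true  [terminal]
8. n5.wid = false  [terminal]
9. n3.lim = -2  [B.acc - 26]
10. n6.depth = false  [terminal]
11. n2.live = false  [B.lim == E.val]
12. n1.lim = 23  [B.ok + 13]
13. n7.idx = 26  [B.lim + 3]
14. n8.acc = 15  [A.idx - 11]
15. n8.ok = 15  [15]
16. n9.tag = 0  [terminal]
17. n8.lim = 13  [B.ok - 2]
18. n10.fin = 27  [B.lim + 14]
19. n11.pre = -1  [C.fin - 28]
20. n12.depth = false  [terminal]
21. n11.fin = true  [S.pre > -2]
22. n13.acc = 12  [C.fin - 15]
23. n13.ok = -5  [C.fin * -2 + 49]
24. n14.tag = 26  [terminal]
25. n15.wid = true  [terminal]
26. n16.depth = true  [terminal]
27. n13.lim = 22  [c.tag * -2 + 74]
28. n17.wid = false  [terminal]
29. n10.key = -3  [B.lim - 25]
30. n18.ok = 20  [A.idx - 6]
31. n19.tag = 14  [terminal]
32. n18.fin = 4  [D.ok + c.tag - 30]
33. n18.depth = "nv"  ["nv"]
34. n18.off = -2  [c.tag + D.ok - 36]
35. n7.pre = true  [A.idx > 25]
36. n0.fin = false  [S.pre > 12]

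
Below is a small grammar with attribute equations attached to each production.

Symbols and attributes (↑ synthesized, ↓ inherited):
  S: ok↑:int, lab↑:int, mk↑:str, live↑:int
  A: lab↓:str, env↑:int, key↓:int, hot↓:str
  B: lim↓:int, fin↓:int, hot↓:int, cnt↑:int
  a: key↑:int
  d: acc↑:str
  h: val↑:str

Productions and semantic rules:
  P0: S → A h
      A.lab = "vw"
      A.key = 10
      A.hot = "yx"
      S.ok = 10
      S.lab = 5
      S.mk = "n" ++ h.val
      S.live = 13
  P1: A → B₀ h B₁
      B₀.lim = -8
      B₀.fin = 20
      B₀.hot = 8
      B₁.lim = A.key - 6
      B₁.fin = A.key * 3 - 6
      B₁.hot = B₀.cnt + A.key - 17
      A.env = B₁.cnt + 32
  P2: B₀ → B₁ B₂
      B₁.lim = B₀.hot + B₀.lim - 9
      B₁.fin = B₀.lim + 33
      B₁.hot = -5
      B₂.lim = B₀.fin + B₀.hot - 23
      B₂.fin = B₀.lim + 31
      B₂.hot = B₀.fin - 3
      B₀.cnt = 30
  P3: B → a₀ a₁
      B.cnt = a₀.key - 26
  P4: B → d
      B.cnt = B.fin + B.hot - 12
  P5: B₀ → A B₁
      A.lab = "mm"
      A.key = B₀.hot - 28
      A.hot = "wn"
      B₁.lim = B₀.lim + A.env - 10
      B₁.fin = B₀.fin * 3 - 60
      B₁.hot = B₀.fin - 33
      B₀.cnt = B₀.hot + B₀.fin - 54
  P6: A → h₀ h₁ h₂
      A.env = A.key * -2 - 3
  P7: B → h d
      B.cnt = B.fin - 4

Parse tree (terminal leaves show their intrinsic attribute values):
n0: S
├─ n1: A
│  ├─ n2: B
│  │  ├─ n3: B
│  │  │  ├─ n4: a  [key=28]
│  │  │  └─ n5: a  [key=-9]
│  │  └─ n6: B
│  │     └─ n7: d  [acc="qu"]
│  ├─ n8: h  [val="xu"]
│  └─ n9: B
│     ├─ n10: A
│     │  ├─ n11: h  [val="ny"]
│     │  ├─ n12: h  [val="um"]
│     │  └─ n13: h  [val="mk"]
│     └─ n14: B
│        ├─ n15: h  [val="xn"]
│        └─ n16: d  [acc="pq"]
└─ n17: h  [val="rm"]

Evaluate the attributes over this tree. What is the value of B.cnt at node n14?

1. n1.lab = "vw"  ["vw"]
2. n1.key = 10  [10]
3. n1.hot = "yx"  ["yx"]
4. n2.lim = -8  [-8]
5. n2.fin = 20  [20]
6. n2.hot = 8  [8]
7. n3.lim = -9  [B₀.hot + B₀.lim - 9]
8. n3.fin = 25  [B₀.lim + 33]
9. n3.hot = -5  [-5]
10. n4.key = 28  [terminal]
11. n5.key = -9  [terminal]
12. n3.cnt = 2  [a₀.key - 26]
13. n6.lim = 5  [B₀.fin + B₀.hot - 23]
14. n6.fin = 23  [B₀.lim + 31]
15. n6.hot = 17  [B₀.fin - 3]
16. n7.acc = "qu"  [terminal]
17. n6.cnt = 28  [B.fin + B.hot - 12]
18. n2.cnt = 30  [30]
19. n8.val = "xu"  [terminal]
20. n9.lim = 4  [A.key - 6]
21. n9.fin = 24  [A.key * 3 - 6]
22. n9.hot = 23  [B₀.cnt + A.key - 17]
23. n10.lab = "mm"  ["mm"]
24. n10.key = -5  [B₀.hot - 28]
25. n10.hot = "wn"  ["wn"]
26. n11.val = "ny"  [terminal]
27. n12.val = "um"  [terminal]
28. n13.val = "mk"  [terminal]
29. n10.env = 7  [A.key * -2 - 3]
30. n14.lim = 1  [B₀.lim + A.env - 10]
31. n14.fin = 12  [B₀.fin * 3 - 60]
32. n14.hot = -9  [B₀.fin - 33]
33. n15.val = "xn"  [terminal]
34. n16.acc = "pq"  [terminal]
35. n14.cnt = 8  [B.fin - 4]
36. n9.cnt = -7  [B₀.hot + B₀.fin - 54]
37. n1.env = 25  [B₁.cnt + 32]
38. n17.val = "rm"  [terminal]
39. n0.ok = 10  [10]
40. n0.lab = 5  [5]
41. n0.mk = "nrm"  ["n" ++ h.val]
42. n0.live = 13  [13]

8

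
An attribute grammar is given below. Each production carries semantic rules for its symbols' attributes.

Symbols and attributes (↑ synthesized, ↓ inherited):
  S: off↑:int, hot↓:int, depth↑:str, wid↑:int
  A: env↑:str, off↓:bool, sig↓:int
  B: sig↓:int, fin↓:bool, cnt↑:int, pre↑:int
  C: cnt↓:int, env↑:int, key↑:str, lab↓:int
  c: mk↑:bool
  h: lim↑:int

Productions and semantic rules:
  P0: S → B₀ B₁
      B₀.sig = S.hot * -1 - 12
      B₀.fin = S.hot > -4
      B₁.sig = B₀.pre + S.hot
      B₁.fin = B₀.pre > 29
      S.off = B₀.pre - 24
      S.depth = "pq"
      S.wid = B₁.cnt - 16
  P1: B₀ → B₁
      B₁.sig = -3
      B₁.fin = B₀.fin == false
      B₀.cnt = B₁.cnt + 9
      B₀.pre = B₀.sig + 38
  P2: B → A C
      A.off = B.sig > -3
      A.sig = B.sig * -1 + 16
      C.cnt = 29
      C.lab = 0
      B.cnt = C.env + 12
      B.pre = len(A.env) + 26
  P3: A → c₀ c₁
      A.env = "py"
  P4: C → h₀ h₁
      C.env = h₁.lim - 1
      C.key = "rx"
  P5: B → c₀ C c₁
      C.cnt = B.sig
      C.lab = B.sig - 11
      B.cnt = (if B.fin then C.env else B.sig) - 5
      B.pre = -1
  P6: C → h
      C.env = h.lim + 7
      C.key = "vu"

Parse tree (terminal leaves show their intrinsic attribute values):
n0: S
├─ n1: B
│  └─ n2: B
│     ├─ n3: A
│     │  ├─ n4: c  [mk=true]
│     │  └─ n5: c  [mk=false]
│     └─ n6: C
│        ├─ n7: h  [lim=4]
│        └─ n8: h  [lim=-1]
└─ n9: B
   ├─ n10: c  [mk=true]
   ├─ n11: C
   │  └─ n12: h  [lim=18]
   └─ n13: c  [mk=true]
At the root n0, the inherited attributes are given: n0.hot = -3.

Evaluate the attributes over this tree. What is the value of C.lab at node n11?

15

1. n0.hot = -3  [given at root]
2. n1.sig = -9  [S.hot * -1 - 12]
3. n1.fin = true  [S.hot > -4]
4. n2.sig = -3  [-3]
5. n2.fin = false  [B₀.fin == false]
6. n3.off = false  [B.sig > -3]
7. n3.sig = 19  [B.sig * -1 + 16]
8. n4.mk = true  [terminal]
9. n5.mk = false  [terminal]
10. n3.env = "py"  ["py"]
11. n6.cnt = 29  [29]
12. n6.lab = 0  [0]
13. n7.lim = 4  [terminal]
14. n8.lim = -1  [terminal]
15. n6.env = -2  [h₁.lim - 1]
16. n6.key = "rx"  ["rx"]
17. n2.cnt = 10  [C.env + 12]
18. n2.pre = 28  [len(A.env) + 26]
19. n1.cnt = 19  [B₁.cnt + 9]
20. n1.pre = 29  [B₀.sig + 38]
21. n9.sig = 26  [B₀.pre + S.hot]
22. n9.fin = false  [B₀.pre > 29]
23. n10.mk = true  [terminal]
24. n11.cnt = 26  [B.sig]
25. n11.lab = 15  [B.sig - 11]
26. n12.lim = 18  [terminal]
27. n11.env = 25  [h.lim + 7]
28. n11.key = "vu"  ["vu"]
29. n13.mk = true  [terminal]
30. n9.cnt = 21  [(if B.fin then C.env else B.sig) - 5]
31. n9.pre = -1  [-1]
32. n0.off = 5  [B₀.pre - 24]
33. n0.depth = "pq"  ["pq"]
34. n0.wid = 5  [B₁.cnt - 16]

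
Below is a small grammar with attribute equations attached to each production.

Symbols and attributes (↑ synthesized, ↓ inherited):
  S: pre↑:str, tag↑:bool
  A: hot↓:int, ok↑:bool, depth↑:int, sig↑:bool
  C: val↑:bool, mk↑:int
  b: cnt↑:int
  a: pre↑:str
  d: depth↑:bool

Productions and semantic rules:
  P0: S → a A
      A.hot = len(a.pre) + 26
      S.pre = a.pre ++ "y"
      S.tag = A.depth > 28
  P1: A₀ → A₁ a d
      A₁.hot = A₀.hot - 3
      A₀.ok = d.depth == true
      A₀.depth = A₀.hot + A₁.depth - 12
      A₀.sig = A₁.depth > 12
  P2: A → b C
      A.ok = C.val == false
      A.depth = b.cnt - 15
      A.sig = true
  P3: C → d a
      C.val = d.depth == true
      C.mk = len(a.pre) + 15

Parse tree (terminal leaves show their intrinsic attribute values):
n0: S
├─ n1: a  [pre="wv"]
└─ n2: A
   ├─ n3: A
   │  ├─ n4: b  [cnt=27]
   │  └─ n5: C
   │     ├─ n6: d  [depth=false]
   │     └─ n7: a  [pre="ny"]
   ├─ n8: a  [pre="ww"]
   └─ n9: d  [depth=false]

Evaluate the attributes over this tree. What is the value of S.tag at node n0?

false

1. n1.pre = "wv"  [terminal]
2. n2.hot = 28  [len(a.pre) + 26]
3. n3.hot = 25  [A₀.hot - 3]
4. n4.cnt = 27  [terminal]
5. n6.depth = false  [terminal]
6. n7.pre = "ny"  [terminal]
7. n5.val = false  [d.depth == true]
8. n5.mk = 17  [len(a.pre) + 15]
9. n3.ok = true  [C.val == false]
10. n3.depth = 12  [b.cnt - 15]
11. n3.sig = true  [true]
12. n8.pre = "ww"  [terminal]
13. n9.depth = false  [terminal]
14. n2.ok = false  [d.depth == true]
15. n2.depth = 28  [A₀.hot + A₁.depth - 12]
16. n2.sig = false  [A₁.depth > 12]
17. n0.pre = "wvy"  [a.pre ++ "y"]
18. n0.tag = false  [A.depth > 28]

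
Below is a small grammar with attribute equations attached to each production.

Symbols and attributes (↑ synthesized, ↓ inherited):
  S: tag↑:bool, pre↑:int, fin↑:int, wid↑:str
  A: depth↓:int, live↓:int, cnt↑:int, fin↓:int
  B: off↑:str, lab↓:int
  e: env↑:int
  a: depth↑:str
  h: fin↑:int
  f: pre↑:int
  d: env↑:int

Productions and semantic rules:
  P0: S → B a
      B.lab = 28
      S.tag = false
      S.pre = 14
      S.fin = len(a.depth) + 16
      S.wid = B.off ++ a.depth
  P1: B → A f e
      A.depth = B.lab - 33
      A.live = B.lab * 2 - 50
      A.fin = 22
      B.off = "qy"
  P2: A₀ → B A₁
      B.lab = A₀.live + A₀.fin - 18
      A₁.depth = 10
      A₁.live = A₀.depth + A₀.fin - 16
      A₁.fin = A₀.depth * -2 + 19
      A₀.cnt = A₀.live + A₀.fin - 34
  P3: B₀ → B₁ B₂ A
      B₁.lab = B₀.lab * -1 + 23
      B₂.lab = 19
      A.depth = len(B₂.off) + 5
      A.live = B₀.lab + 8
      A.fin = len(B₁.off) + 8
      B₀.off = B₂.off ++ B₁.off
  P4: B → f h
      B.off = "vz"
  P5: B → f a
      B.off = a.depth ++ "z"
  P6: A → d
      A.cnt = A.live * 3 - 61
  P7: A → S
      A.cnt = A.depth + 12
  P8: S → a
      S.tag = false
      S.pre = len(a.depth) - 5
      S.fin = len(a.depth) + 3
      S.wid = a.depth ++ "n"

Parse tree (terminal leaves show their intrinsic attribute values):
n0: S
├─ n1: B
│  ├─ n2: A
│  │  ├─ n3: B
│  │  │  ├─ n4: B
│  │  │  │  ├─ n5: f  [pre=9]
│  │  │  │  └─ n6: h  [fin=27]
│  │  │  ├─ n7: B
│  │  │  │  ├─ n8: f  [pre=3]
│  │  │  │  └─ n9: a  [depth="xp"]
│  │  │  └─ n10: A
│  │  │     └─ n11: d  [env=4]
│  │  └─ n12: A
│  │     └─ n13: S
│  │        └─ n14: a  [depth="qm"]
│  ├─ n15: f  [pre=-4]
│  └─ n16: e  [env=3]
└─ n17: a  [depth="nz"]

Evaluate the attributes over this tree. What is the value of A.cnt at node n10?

-7

1. n1.lab = 28  [28]
2. n2.depth = -5  [B.lab - 33]
3. n2.live = 6  [B.lab * 2 - 50]
4. n2.fin = 22  [22]
5. n3.lab = 10  [A₀.live + A₀.fin - 18]
6. n4.lab = 13  [B₀.lab * -1 + 23]
7. n5.pre = 9  [terminal]
8. n6.fin = 27  [terminal]
9. n4.off = "vz"  ["vz"]
10. n7.lab = 19  [19]
11. n8.pre = 3  [terminal]
12. n9.depth = "xp"  [terminal]
13. n7.off = "xpz"  [a.depth ++ "z"]
14. n10.depth = 8  [len(B₂.off) + 5]
15. n10.live = 18  [B₀.lab + 8]
16. n10.fin = 10  [len(B₁.off) + 8]
17. n11.env = 4  [terminal]
18. n10.cnt = -7  [A.live * 3 - 61]
19. n3.off = "xpzvz"  [B₂.off ++ B₁.off]
20. n12.depth = 10  [10]
21. n12.live = 1  [A₀.depth + A₀.fin - 16]
22. n12.fin = 29  [A₀.depth * -2 + 19]
23. n14.depth = "qm"  [terminal]
24. n13.tag = false  [false]
25. n13.pre = -3  [len(a.depth) - 5]
26. n13.fin = 5  [len(a.depth) + 3]
27. n13.wid = "qmn"  [a.depth ++ "n"]
28. n12.cnt = 22  [A.depth + 12]
29. n2.cnt = -6  [A₀.live + A₀.fin - 34]
30. n15.pre = -4  [terminal]
31. n16.env = 3  [terminal]
32. n1.off = "qy"  ["qy"]
33. n17.depth = "nz"  [terminal]
34. n0.tag = false  [false]
35. n0.pre = 14  [14]
36. n0.fin = 18  [len(a.depth) + 16]
37. n0.wid = "qynz"  [B.off ++ a.depth]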